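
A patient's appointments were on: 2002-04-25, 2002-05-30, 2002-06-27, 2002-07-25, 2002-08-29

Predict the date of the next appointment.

Every date is a Thursday; gaps 35, 28, 28, 35 days.
Each is the last Thursday of its month (at least one falls on the 29th or later, ruling out '4th Thursday').
September 2002 ends with Thursday 2002-09-26.

2002-09-26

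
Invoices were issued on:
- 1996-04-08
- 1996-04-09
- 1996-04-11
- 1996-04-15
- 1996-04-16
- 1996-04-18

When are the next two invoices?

Every event lands on a Monday or Tuesday or Thursday (gaps cycle 1, 2, 4, 1, 2).
So the schedule is: every Monday, Tuesday and Thursday.
Next Monday: 1996-04-22.
Next Tuesday: 1996-04-23.

1996-04-22, 1996-04-23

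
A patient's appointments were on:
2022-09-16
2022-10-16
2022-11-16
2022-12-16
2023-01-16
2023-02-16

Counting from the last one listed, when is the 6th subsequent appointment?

Each date is the 16th; the gaps (30, 31, 30, 31, 31) track the month lengths.
The rule is the 16th of each month.
Next: March 2023 → 2023-03-16.
Next: April 2023 → 2023-04-16.
May 2023: 2023-05-16.
June 2023: 2023-06-16.
July 2023: 2023-07-16.
Next: August 2023 → 2023-08-16.

2023-08-16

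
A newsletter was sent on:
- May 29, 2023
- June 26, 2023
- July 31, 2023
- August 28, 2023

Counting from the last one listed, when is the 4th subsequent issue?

December 25, 2023

These are Mondays with 28, 35, 28-day gaps.
Each is the final Monday of its month — May 29, 2023 is past the 28th, so '4th Monday' doesn't fit.
Last Monday of September 2023: September 25, 2023.
October 2023 ends with Monday October 30, 2023.
Last Monday of November 2023: November 27, 2023.
December 2023 ends with Monday December 25, 2023.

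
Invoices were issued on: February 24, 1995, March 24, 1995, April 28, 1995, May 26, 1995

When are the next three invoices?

These are Fridays at 28- or 35-day spacing (28, 35, 28).
The pattern: 4th Friday of the month.
4th Friday of June 1995: June 23, 1995.
4th Friday of July 1995: July 28, 1995.
August 1995 — 4th Friday is August 25, 1995.

June 23, 1995; July 28, 1995; August 25, 1995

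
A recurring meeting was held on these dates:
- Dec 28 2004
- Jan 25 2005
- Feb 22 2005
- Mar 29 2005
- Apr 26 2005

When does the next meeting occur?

May 31 2005

All Tuesdays; the gaps (28, 28, 35, 28) vary with month length.
This is the last Tuesday of each month.
Last Tuesday of May 2005: May 31 2005.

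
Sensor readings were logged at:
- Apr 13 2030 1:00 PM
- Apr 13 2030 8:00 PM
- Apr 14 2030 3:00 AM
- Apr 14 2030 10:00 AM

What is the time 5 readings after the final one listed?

Apr 15 2030 9:00 PM

Spacing: 7, 7, 7 h — constant 7 h.
Apr 14 2030 10:00 AM + 7 h = Apr 14 2030 5:00 PM.
Apr 14 2030 5:00 PM + 7 h = Apr 15 2030 12:00 AM.
Apr 15 2030 12:00 AM + 7 h = Apr 15 2030 7:00 AM.
Apr 15 2030 7:00 AM + 7 h = Apr 15 2030 2:00 PM.
Apr 15 2030 2:00 PM + 7 h = Apr 15 2030 9:00 PM.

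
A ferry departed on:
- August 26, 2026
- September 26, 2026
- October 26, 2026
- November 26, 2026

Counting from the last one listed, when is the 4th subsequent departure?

March 26, 2027

The day-of-month is always 26 (31, 30, 31 days between events).
So this recurs on the 26th of each month.
December 2026: December 26, 2026.
Next: January 2027 → January 26, 2027.
February 2027: February 26, 2027.
Next: March 2027 → March 26, 2027.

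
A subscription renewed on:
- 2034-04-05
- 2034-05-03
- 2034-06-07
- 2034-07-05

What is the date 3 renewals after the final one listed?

2034-10-04

Gaps: 28, 35, 28 days — a mix of 28 and 35. Every date is a Wednesday.
Each is the 1st Wednesday of its month.
1st Wednesday of August 2034: 2034-08-02.
September 2034 — 1st Wednesday is 2034-09-06.
October 2034 — 1st Wednesday is 2034-10-04.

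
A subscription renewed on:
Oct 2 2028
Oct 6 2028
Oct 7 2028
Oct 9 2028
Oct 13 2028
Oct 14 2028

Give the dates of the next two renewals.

The gap pattern 4, 1, 2, 4, 1 repeats every 3 events.
These are the Mondays, Fridays and Saturdays of each week.
Next Monday: Oct 16 2028.
The following Friday is Oct 20 2028.

Oct 16 2028, Oct 20 2028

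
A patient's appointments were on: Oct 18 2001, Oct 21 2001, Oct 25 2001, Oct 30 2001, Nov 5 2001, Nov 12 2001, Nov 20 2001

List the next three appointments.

Gaps: 3, 4, 5, 6, 7, 8 days — each gap is 1 larger than the previous one.
Next gap: 9 days. Nov 20 2001 + 9 days = Nov 29 2001.
Next gap: 10 days. Nov 29 2001 + 10 days = Dec 9 2001.
Next gap: 11 days. Dec 9 2001 + 11 days = Dec 20 2001.

Nov 29 2001, Dec 9 2001, Dec 20 2001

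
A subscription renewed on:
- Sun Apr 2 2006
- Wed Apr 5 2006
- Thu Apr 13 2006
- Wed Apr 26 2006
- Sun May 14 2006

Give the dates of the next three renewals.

The spacing grows by 5 each time: 3, 8, 13, 18 days.
Next gap: 23 days. Sun May 14 2006 + 23 days = Tue Jun 6 2006.
Next gap: 28 days. Tue Jun 6 2006 + 28 days = Tue Jul 4 2006.
Next gap: 33 days. Tue Jul 4 2006 + 33 days = Sun Aug 6 2006.

Tue Jun 6 2006, Tue Jul 4 2006, Sun Aug 6 2006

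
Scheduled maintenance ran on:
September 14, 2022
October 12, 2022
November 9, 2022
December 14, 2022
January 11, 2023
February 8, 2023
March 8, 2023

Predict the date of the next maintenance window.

These are Wednesdays at 28- or 35-day spacing (28, 28, 35, 28, 28, 28).
The pattern: 2nd Wednesday of the month.
2nd Wednesday of April 2023: April 12, 2023.

April 12, 2023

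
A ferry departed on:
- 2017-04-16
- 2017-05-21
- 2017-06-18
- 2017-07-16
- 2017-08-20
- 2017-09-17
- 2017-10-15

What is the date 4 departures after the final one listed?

These are Sundays at 28- or 35-day spacing (35, 28, 28, 35, 28, 28).
The pattern: 3rd Sunday of the month.
3rd Sunday of November 2017: 2017-11-19.
3rd Sunday of December 2017: 2017-12-17.
3rd Sunday of January 2018: 2018-01-21.
3rd Sunday of February 2018: 2018-02-18.

2018-02-18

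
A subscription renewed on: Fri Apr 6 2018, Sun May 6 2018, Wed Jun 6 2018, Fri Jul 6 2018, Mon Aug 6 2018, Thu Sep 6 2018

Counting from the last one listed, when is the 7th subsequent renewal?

Gaps: 30, 31, 30, 31, 31 days — not constant. Every event is on the 6th of the month.
Pattern: the 6th of each month.
October 2018: Sat Oct 6 2018.
Next: November 2018 → Tue Nov 6 2018.
December 2018: Thu Dec 6 2018.
January 2019: Sun Jan 6 2019.
Next: February 2019 → Wed Feb 6 2019.
March 2019: Wed Mar 6 2019.
Next: April 2019 → Sat Apr 6 2019.

Sat Apr 6 2019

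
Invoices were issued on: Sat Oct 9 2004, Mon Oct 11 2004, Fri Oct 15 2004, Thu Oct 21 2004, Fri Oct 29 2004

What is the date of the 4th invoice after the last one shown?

Gaps: 2, 4, 6, 8 days — each gap is 2 larger than the previous one.
Next gap: 10 days. Fri Oct 29 2004 + 10 days = Mon Nov 8 2004.
Next gap: 12 days. Mon Nov 8 2004 + 12 days = Sat Nov 20 2004.
Next gap: 14 days. Sat Nov 20 2004 + 14 days = Sat Dec 4 2004.
Next gap: 16 days. Sat Dec 4 2004 + 16 days = Mon Dec 20 2004.

Mon Dec 20 2004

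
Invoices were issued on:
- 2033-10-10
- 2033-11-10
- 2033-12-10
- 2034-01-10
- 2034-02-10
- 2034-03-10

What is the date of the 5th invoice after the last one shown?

The day-of-month is always 10 (31, 30, 31, 31, 28 days between events).
So this recurs on the 10th of each month.
April 2034: 2034-04-10.
May 2034: 2034-05-10.
June 2034: 2034-06-10.
Next: July 2034 → 2034-07-10.
August 2034: 2034-08-10.

2034-08-10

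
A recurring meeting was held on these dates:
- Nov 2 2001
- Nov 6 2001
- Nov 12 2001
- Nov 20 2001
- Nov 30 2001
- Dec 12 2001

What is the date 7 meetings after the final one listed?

May 1 2002

Gaps: 4, 6, 8, 10, 12 days — each gap is 2 larger than the previous one.
Next gap: 14 days. Dec 12 2001 + 14 days = Dec 26 2001.
Next gap: 16 days. Dec 26 2001 + 16 days = Jan 11 2002.
Next gap: 18 days. Jan 11 2002 + 18 days = Jan 29 2002.
Next gap: 20 days. Jan 29 2002 + 20 days = Feb 18 2002.
Next gap: 22 days. Feb 18 2002 + 22 days = Mar 12 2002.
Next gap: 24 days. Mar 12 2002 + 24 days = Apr 5 2002.
Next gap: 26 days. Apr 5 2002 + 26 days = May 1 2002.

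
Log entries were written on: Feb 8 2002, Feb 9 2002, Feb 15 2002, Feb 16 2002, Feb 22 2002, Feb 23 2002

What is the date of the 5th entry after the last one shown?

Every event lands on a Friday or Saturday (gaps cycle 1, 6, 1, 6, 1).
So the schedule is: every Friday and Saturday.
The following Friday is Mar 1 2002.
Next Saturday: Mar 2 2002.
Next Friday: Mar 8 2002.
Next Saturday: Mar 9 2002.
The following Friday is Mar 15 2002.

Mar 15 2002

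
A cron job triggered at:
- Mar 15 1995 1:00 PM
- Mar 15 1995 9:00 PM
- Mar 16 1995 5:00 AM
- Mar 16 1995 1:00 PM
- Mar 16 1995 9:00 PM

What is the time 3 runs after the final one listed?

Mar 17 1995 9:00 PM

Gaps: 8, 8, 8, 8 hours — each event is 8 hours after the previous one.
Mar 16 1995 9:00 PM + 8 h = Mar 17 1995 5:00 AM.
Mar 17 1995 5:00 AM + 8 h = Mar 17 1995 1:00 PM.
Mar 17 1995 1:00 PM + 8 h = Mar 17 1995 9:00 PM.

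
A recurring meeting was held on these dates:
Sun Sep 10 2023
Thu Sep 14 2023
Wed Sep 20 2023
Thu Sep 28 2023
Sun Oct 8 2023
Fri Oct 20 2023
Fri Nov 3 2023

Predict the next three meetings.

Sun Nov 19 2023, Thu Dec 7 2023, Wed Dec 27 2023

The spacing grows by 2 each time: 4, 6, 8, 10, 12, 14 days.
Next gap: 16 days. Fri Nov 3 2023 + 16 days = Sun Nov 19 2023.
Next gap: 18 days. Sun Nov 19 2023 + 18 days = Thu Dec 7 2023.
Next gap: 20 days. Thu Dec 7 2023 + 20 days = Wed Dec 27 2023.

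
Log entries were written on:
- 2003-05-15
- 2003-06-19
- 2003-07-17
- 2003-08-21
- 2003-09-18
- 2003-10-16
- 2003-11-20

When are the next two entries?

These are Thursdays at 28- or 35-day spacing (35, 28, 35, 28, 28, 35).
The pattern: 3rd Thursday of the month.
3rd Thursday of December 2003: 2003-12-18.
3rd Thursday of January 2004: 2004-01-15.

2003-12-18, 2004-01-15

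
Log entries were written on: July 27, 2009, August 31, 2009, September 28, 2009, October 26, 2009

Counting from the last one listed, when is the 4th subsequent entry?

All Mondays; the gaps (35, 28, 28) vary with month length.
This is the last Monday of each month.
Last Monday of November 2009: November 30, 2009.
Last Monday of December 2009: December 28, 2009.
January 2010 ends with Monday January 25, 2010.
February 2010 ends with Monday February 22, 2010.

February 22, 2010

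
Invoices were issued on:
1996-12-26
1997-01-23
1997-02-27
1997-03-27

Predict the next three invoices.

Gaps: 28, 35, 28 days — a mix of 28 and 35. Every date is a Thursday.
Each is the 4th Thursday of its month.
April 1997 — 4th Thursday is 1997-04-24.
4th Thursday of May 1997: 1997-05-22.
June 1997 — 4th Thursday is 1997-06-26.

1997-04-24, 1997-05-22, 1997-06-26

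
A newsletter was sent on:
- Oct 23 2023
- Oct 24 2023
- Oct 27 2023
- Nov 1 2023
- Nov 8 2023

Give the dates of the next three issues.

Nov 17 2023, Nov 28 2023, Dec 11 2023

The spacing grows by 2 each time: 1, 3, 5, 7 days.
Next gap: 9 days. Nov 8 2023 + 9 days = Nov 17 2023.
Next gap: 11 days. Nov 17 2023 + 11 days = Nov 28 2023.
Next gap: 13 days. Nov 28 2023 + 13 days = Dec 11 2023.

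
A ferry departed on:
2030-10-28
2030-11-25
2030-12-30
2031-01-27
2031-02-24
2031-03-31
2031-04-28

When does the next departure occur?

2031-05-26

Every date is a Monday; gaps 28, 35, 28, 28, 35, 28 days.
Each is the last Monday of its month (at least one falls on the 29th or later, ruling out '4th Monday').
May 2031 ends with Monday 2031-05-26.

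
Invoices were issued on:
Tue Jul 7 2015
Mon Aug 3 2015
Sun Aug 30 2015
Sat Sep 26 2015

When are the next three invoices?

Fri Oct 23 2015, Thu Nov 19 2015, Wed Dec 16 2015

The spacing is 27, 27, 27 days — always 27 days.
Sat Sep 26 2015 + 27 days = Fri Oct 23 2015.
Fri Oct 23 2015 + 27 days = Thu Nov 19 2015.
Thu Nov 19 2015 + 27 days = Wed Dec 16 2015.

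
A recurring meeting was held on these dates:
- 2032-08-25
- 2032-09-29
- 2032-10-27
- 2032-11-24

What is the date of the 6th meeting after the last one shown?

All Wednesdays; the gaps (35, 28, 28) vary with month length.
This is the last Wednesday of each month.
Last Wednesday of December 2032: 2032-12-29.
January 2033 ends with Wednesday 2033-01-26.
Last Wednesday of February 2033: 2033-02-23.
Last Wednesday of March 2033: 2033-03-30.
April 2033 ends with Wednesday 2033-04-27.
May 2033 ends with Wednesday 2033-05-25.

2033-05-25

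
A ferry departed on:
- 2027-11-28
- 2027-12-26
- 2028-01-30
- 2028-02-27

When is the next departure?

2028-03-26

These are Sundays with 28, 35, 28-day gaps.
Each is the final Sunday of its month — 2028-01-30 is past the 28th, so '4th Sunday' doesn't fit.
March 2028 ends with Sunday 2028-03-26.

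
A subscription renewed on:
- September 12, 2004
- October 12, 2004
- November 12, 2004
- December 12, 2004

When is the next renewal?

Each date is the 12th; the gaps (30, 31, 30) track the month lengths.
The rule is the 12th of each month.
Next: January 2005 → January 12, 2005.

January 12, 2005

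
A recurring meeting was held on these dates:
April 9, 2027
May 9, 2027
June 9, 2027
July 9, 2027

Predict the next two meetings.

August 9, 2027; September 9, 2027

The day-of-month is always 9 (30, 31, 30 days between events).
So this recurs on the 9th of each month.
August 2027: August 9, 2027.
Next: September 2027 → September 9, 2027.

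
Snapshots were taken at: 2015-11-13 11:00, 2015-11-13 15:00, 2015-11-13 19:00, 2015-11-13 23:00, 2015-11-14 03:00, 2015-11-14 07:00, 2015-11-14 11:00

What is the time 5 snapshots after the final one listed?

2015-11-15 07:00

The interval is a steady 4 hours (4, 4, 4, 4, 4, 4).
2015-11-14 11:00 + 4 h = 2015-11-14 15:00.
2015-11-14 15:00 + 4 h = 2015-11-14 19:00.
2015-11-14 19:00 + 4 h = 2015-11-14 23:00.
2015-11-14 23:00 + 4 h = 2015-11-15 03:00.
2015-11-15 03:00 + 4 h = 2015-11-15 07:00.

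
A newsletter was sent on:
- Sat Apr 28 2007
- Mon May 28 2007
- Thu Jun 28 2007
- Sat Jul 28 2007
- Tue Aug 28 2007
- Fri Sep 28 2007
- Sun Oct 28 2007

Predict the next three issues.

Wed Nov 28 2007, Fri Dec 28 2007, Mon Jan 28 2008

Gaps: 30, 31, 30, 31, 31, 30 days — not constant. Every event is on the 28th of the month.
Pattern: the 28th of each month.
November 2007: Wed Nov 28 2007.
December 2007: Fri Dec 28 2007.
Next: January 2008 → Mon Jan 28 2008.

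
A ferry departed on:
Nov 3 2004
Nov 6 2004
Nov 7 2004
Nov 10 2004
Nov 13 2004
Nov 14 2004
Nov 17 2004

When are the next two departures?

The gap pattern 3, 1, 3, 3, 1, 3 repeats every 3 events.
These are the Wednesdays, Saturdays and Sundays of each week.
The following Saturday is Nov 20 2004.
Next Sunday: Nov 21 2004.

Nov 20 2004, Nov 21 2004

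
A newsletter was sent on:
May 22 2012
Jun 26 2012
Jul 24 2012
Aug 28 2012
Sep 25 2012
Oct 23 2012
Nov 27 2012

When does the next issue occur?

These are Tuesdays at 28- or 35-day spacing (35, 28, 35, 28, 28, 35).
The pattern: 4th Tuesday of the month.
4th Tuesday of December 2012: Dec 25 2012.

Dec 25 2012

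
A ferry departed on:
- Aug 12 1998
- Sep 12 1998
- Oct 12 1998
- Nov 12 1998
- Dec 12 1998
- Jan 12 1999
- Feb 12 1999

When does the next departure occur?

Mar 12 1999

Gaps: 31, 30, 31, 30, 31, 31 days — not constant. Every event is on the 12th of the month.
Pattern: the 12th of each month.
Next: March 1999 → Mar 12 1999.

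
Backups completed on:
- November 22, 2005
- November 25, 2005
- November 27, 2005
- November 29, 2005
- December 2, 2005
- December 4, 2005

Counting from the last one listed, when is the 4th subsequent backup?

December 13, 2005

The gap pattern 3, 2, 2, 3, 2 repeats every 3 events.
These are the Tuesdays, Fridays and Sundays of each week.
The following Tuesday is December 6, 2005.
The following Friday is December 9, 2005.
Next Sunday: December 11, 2005.
Next Tuesday: December 13, 2005.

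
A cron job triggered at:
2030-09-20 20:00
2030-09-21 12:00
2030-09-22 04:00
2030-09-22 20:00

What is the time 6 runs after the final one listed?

Spacing: 16, 16, 16 h — constant 16 h.
2030-09-22 20:00 + 16 h = 2030-09-23 12:00.
2030-09-23 12:00 + 16 h = 2030-09-24 04:00.
2030-09-24 04:00 + 16 h = 2030-09-24 20:00.
2030-09-24 20:00 + 16 h = 2030-09-25 12:00.
2030-09-25 12:00 + 16 h = 2030-09-26 04:00.
2030-09-26 04:00 + 16 h = 2030-09-26 20:00.

2030-09-26 20:00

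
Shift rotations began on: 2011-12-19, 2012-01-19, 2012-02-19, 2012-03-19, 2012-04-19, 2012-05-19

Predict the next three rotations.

Gaps: 31, 31, 29, 31, 30 days — not constant. Every event is on the 19th of the month.
Pattern: the 19th of each month.
June 2012: 2012-06-19.
Next: July 2012 → 2012-07-19.
August 2012: 2012-08-19.

2012-06-19, 2012-07-19, 2012-08-19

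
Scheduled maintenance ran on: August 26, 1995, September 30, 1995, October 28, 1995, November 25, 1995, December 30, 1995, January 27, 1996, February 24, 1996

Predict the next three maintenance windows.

These are Saturdays with 35, 28, 28, 35, 28, 28-day gaps.
Each is the final Saturday of its month — September 30, 1995 is past the 28th, so '4th Saturday' doesn't fit.
Last Saturday of March 1996: March 30, 1996.
Last Saturday of April 1996: April 27, 1996.
May 1996 ends with Saturday May 25, 1996.

March 30, 1996; April 27, 1996; May 25, 1996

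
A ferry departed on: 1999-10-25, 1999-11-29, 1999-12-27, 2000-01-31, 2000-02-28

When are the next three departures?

2000-03-27, 2000-04-24, 2000-05-29

Every date is a Monday; gaps 35, 28, 35, 28 days.
Each is the last Monday of its month (at least one falls on the 29th or later, ruling out '4th Monday').
March 2000 ends with Monday 2000-03-27.
Last Monday of April 2000: 2000-04-24.
May 2000 ends with Monday 2000-05-29.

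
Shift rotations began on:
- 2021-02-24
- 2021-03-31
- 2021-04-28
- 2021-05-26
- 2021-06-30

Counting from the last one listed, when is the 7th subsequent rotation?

These are Wednesdays with 35, 28, 28, 35-day gaps.
Each is the final Wednesday of its month — 2021-03-31 is past the 28th, so '4th Wednesday' doesn't fit.
July 2021 ends with Wednesday 2021-07-28.
Last Wednesday of August 2021: 2021-08-25.
September 2021 ends with Wednesday 2021-09-29.
October 2021 ends with Wednesday 2021-10-27.
Last Wednesday of November 2021: 2021-11-24.
Last Wednesday of December 2021: 2021-12-29.
Last Wednesday of January 2022: 2022-01-26.

2022-01-26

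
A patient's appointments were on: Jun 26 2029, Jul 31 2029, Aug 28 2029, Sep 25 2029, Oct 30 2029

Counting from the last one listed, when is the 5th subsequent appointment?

All Tuesdays; the gaps (35, 28, 28, 35) vary with month length.
This is the last Tuesday of each month.
November 2029 ends with Tuesday Nov 27 2029.
Last Tuesday of December 2029: Dec 25 2029.
January 2030 ends with Tuesday Jan 29 2030.
February 2030 ends with Tuesday Feb 26 2030.
March 2030 ends with Tuesday Mar 26 2030.

Mar 26 2030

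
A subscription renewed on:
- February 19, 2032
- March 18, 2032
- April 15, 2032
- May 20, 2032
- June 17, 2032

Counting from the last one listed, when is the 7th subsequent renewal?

January 20, 2033

All dates are Thursdays, 28, 28, 35, 28 days apart.
Specifically, the 3rd Thursday of each month.
3rd Thursday of July 2032: July 15, 2032.
August 2032 — 3rd Thursday is August 19, 2032.
3rd Thursday of September 2032: September 16, 2032.
October 2032 — 3rd Thursday is October 21, 2032.
3rd Thursday of November 2032: November 18, 2032.
December 2032 — 3rd Thursday is December 16, 2032.
January 2033 — 3rd Thursday is January 20, 2033.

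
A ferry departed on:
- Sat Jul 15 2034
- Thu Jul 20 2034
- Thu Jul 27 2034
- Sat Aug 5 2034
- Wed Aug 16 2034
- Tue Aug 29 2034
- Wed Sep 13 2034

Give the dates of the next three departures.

Gaps: 5, 7, 9, 11, 13, 15 days — each gap is 2 larger than the previous one.
Next gap: 17 days. Wed Sep 13 2034 + 17 days = Sat Sep 30 2034.
Next gap: 19 days. Sat Sep 30 2034 + 19 days = Thu Oct 19 2034.
Next gap: 21 days. Thu Oct 19 2034 + 21 days = Thu Nov 9 2034.

Sat Sep 30 2034, Thu Oct 19 2034, Thu Nov 9 2034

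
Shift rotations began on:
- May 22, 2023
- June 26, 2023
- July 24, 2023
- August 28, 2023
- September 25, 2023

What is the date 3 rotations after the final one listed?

Gaps: 35, 28, 35, 28 days — a mix of 28 and 35. Every date is a Monday.
Each is the 4th Monday of its month.
October 2023 — 4th Monday is October 23, 2023.
November 2023 — 4th Monday is November 27, 2023.
December 2023 — 4th Monday is December 25, 2023.

December 25, 2023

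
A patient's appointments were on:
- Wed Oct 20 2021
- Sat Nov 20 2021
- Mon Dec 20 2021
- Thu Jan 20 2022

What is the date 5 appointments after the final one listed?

Mon Jun 20 2022

Gaps: 31, 30, 31 days — not constant. Every event is on the 20th of the month.
Pattern: the 20th of each month.
Next: February 2022 → Sun Feb 20 2022.
March 2022: Sun Mar 20 2022.
Next: April 2022 → Wed Apr 20 2022.
Next: May 2022 → Fri May 20 2022.
Next: June 2022 → Mon Jun 20 2022.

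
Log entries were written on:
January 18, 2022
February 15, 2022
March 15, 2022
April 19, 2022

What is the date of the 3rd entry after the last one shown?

Gaps: 28, 28, 35 days — a mix of 28 and 35. Every date is a Tuesday.
Each is the 3rd Tuesday of its month.
3rd Tuesday of May 2022: May 17, 2022.
June 2022 — 3rd Tuesday is June 21, 2022.
3rd Tuesday of July 2022: July 19, 2022.

July 19, 2022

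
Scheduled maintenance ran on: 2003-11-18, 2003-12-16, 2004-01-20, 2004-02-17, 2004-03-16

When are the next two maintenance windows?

2004-04-20, 2004-05-18

Gaps: 28, 35, 28, 28 days — a mix of 28 and 35. Every date is a Tuesday.
Each is the 3rd Tuesday of its month.
April 2004 — 3rd Tuesday is 2004-04-20.
3rd Tuesday of May 2004: 2004-05-18.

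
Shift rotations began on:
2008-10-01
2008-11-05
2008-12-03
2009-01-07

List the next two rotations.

2009-02-04, 2009-03-04

All dates are Wednesdays, 35, 28, 35 days apart.
Specifically, the 1st Wednesday of each month.
February 2009 — 1st Wednesday is 2009-02-04.
March 2009 — 1st Wednesday is 2009-03-04.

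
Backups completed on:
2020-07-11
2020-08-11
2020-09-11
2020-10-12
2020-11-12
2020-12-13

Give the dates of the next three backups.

Every event comes 31 days after the last (31, 31, 31, 31, 31).
2020-12-13 + 31 days = 2021-01-13.
2021-01-13 + 31 days = 2021-02-13.
2021-02-13 + 31 days = 2021-03-16.

2021-01-13, 2021-02-13, 2021-03-16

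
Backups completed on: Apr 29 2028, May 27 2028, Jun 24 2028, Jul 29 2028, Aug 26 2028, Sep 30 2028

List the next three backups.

Every date is a Saturday; gaps 28, 28, 35, 28, 35 days.
Each is the last Saturday of its month (at least one falls on the 29th or later, ruling out '4th Saturday').
October 2028 ends with Saturday Oct 28 2028.
November 2028 ends with Saturday Nov 25 2028.
Last Saturday of December 2028: Dec 30 2028.

Oct 28 2028, Nov 25 2028, Dec 30 2028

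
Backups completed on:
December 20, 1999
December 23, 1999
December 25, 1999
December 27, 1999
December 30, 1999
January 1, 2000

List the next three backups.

January 3, 2000; January 6, 2000; January 8, 2000

The gap pattern 3, 2, 2, 3, 2 repeats every 3 events.
These are the Mondays, Thursdays and Saturdays of each week.
Next Monday: January 3, 2000.
The following Thursday is January 6, 2000.
Next Saturday: January 8, 2000.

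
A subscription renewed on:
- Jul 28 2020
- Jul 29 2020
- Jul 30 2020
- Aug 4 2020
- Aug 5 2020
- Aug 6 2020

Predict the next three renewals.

Aug 11 2020, Aug 12 2020, Aug 13 2020

Every event lands on a Tuesday or Wednesday or Thursday (gaps cycle 1, 1, 5, 1, 1).
So the schedule is: every Tuesday, Wednesday and Thursday.
The following Tuesday is Aug 11 2020.
Next Wednesday: Aug 12 2020.
The following Thursday is Aug 13 2020.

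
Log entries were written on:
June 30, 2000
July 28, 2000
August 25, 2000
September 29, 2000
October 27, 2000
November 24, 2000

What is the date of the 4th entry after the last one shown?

March 30, 2001

Every date is a Friday; gaps 28, 28, 35, 28, 28 days.
Each is the last Friday of its month (at least one falls on the 29th or later, ruling out '4th Friday').
December 2000 ends with Friday December 29, 2000.
Last Friday of January 2001: January 26, 2001.
February 2001 ends with Friday February 23, 2001.
March 2001 ends with Friday March 30, 2001.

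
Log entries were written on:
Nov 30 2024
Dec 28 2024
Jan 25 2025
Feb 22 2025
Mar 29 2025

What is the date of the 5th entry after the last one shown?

Every date is a Saturday; gaps 28, 28, 28, 35 days.
Each is the last Saturday of its month (at least one falls on the 29th or later, ruling out '4th Saturday').
April 2025 ends with Saturday Apr 26 2025.
Last Saturday of May 2025: May 31 2025.
June 2025 ends with Saturday Jun 28 2025.
July 2025 ends with Saturday Jul 26 2025.
August 2025 ends with Saturday Aug 30 2025.

Aug 30 2025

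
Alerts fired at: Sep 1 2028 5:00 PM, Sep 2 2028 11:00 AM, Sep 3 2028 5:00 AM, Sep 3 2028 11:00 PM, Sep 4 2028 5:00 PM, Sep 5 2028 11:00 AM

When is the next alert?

Sep 6 2028 5:00 AM

The interval is a steady 18 hours (18, 18, 18, 18, 18).
Sep 5 2028 11:00 AM + 18 h = Sep 6 2028 5:00 AM.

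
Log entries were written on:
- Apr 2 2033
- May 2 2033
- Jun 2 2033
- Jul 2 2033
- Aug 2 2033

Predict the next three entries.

Sep 2 2033, Oct 2 2033, Nov 2 2033

Each date is the 2nd; the gaps (30, 31, 30, 31) track the month lengths.
The rule is the 2nd of each month.
Next: September 2033 → Sep 2 2033.
October 2033: Oct 2 2033.
November 2033: Nov 2 2033.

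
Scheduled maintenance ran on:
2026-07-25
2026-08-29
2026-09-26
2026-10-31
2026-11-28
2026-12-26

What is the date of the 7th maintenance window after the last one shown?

These are Saturdays with 35, 28, 35, 28, 28-day gaps.
Each is the final Saturday of its month — 2026-08-29 is past the 28th, so '4th Saturday' doesn't fit.
January 2027 ends with Saturday 2027-01-30.
Last Saturday of February 2027: 2027-02-27.
March 2027 ends with Saturday 2027-03-27.
April 2027 ends with Saturday 2027-04-24.
May 2027 ends with Saturday 2027-05-29.
Last Saturday of June 2027: 2027-06-26.
July 2027 ends with Saturday 2027-07-31.

2027-07-31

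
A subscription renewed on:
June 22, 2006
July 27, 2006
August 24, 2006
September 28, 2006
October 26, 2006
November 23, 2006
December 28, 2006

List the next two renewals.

All dates are Thursdays, 35, 28, 35, 28, 28, 35 days apart.
Specifically, the 4th Thursday of each month.
January 2007 — 4th Thursday is January 25, 2007.
February 2007 — 4th Thursday is February 22, 2007.

January 25, 2007; February 22, 2007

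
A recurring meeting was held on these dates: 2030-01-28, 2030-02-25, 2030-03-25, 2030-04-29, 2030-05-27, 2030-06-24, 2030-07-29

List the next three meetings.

2030-08-26, 2030-09-30, 2030-10-28

Every date is a Monday; gaps 28, 28, 35, 28, 28, 35 days.
Each is the last Monday of its month (at least one falls on the 29th or later, ruling out '4th Monday').
Last Monday of August 2030: 2030-08-26.
September 2030 ends with Monday 2030-09-30.
October 2030 ends with Monday 2030-10-28.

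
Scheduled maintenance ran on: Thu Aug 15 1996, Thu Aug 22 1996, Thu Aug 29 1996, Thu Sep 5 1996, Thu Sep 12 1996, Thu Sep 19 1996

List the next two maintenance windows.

Thu Sep 26 1996, Thu Oct 3 1996

Gaps between consecutive events: 7, 7, 7, 7, 7 days — a constant 7-day interval.
Thu Sep 19 1996 + 7 days = Thu Sep 26 1996.
Thu Sep 26 1996 + 7 days = Thu Oct 3 1996.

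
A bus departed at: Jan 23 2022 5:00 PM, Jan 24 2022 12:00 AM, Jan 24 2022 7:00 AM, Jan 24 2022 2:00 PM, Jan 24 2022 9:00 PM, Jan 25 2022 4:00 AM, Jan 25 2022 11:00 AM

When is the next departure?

The interval is a steady 7 hours (7, 7, 7, 7, 7, 7).
Jan 25 2022 11:00 AM + 7 h = Jan 25 2022 6:00 PM.

Jan 25 2022 6:00 PM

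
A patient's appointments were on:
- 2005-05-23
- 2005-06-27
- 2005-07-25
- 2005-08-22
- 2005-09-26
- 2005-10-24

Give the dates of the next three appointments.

2005-11-28, 2005-12-26, 2006-01-23

These are Mondays at 28- or 35-day spacing (35, 28, 28, 35, 28).
The pattern: 4th Monday of the month.
November 2005 — 4th Monday is 2005-11-28.
4th Monday of December 2005: 2005-12-26.
January 2006 — 4th Monday is 2006-01-23.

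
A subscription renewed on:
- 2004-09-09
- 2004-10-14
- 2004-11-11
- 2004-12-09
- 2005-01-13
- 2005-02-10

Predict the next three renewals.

Gaps: 35, 28, 28, 35, 28 days — a mix of 28 and 35. Every date is a Thursday.
Each is the 2nd Thursday of its month.
2nd Thursday of March 2005: 2005-03-10.
2nd Thursday of April 2005: 2005-04-14.
May 2005 — 2nd Thursday is 2005-05-12.

2005-03-10, 2005-04-14, 2005-05-12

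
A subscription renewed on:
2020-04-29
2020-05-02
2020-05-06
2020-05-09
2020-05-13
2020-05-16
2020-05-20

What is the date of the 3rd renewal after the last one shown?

The gap pattern 3, 4, 3, 4, 3, 4 repeats every 2 events.
These are the Wednesdays and Saturdays of each week.
Next Saturday: 2020-05-23.
The following Wednesday is 2020-05-27.
Next Saturday: 2020-05-30.

2020-05-30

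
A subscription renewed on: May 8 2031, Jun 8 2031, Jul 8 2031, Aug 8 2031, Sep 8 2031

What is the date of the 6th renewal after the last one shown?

Mar 8 2032

The day-of-month is always 8 (31, 30, 31, 31 days between events).
So this recurs on the 8th of each month.
Next: October 2031 → Oct 8 2031.
November 2031: Nov 8 2031.
Next: December 2031 → Dec 8 2031.
Next: January 2032 → Jan 8 2032.
Next: February 2032 → Feb 8 2032.
Next: March 2032 → Mar 8 2032.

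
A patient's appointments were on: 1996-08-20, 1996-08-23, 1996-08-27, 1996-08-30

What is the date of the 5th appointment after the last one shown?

The gap pattern 3, 4, 3 repeats every 2 events.
These are the Tuesdays and Fridays of each week.
Next Tuesday: 1996-09-03.
Next Friday: 1996-09-06.
Next Tuesday: 1996-09-10.
The following Friday is 1996-09-13.
The following Tuesday is 1996-09-17.

1996-09-17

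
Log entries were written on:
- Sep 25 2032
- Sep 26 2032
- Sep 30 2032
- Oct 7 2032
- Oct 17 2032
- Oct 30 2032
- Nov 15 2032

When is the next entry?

Dec 4 2032

Intervals are 1, 4, 7, 10, 13, 16 days — an arithmetic progression with common difference 3.
Next gap: 19 days. Nov 15 2032 + 19 days = Dec 4 2032.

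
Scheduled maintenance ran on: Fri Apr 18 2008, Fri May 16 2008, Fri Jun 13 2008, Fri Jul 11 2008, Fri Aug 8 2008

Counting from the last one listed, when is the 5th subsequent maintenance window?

Every event comes 28 days after the last (28, 28, 28, 28).
Fri Aug 8 2008 + 28 days = Fri Sep 5 2008.
Fri Sep 5 2008 + 28 days = Fri Oct 3 2008.
Fri Oct 3 2008 + 28 days = Fri Oct 31 2008.
Fri Oct 31 2008 + 28 days = Fri Nov 28 2008.
Fri Nov 28 2008 + 28 days = Fri Dec 26 2008.

Fri Dec 26 2008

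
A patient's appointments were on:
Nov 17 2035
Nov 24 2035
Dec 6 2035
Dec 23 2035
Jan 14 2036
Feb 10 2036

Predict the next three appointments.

The spacing grows by 5 each time: 7, 12, 17, 22, 27 days.
Next gap: 32 days. Feb 10 2036 + 32 days = Mar 13 2036.
Next gap: 37 days. Mar 13 2036 + 37 days = Apr 19 2036.
Next gap: 42 days. Apr 19 2036 + 42 days = May 31 2036.

Mar 13 2036, Apr 19 2036, May 31 2036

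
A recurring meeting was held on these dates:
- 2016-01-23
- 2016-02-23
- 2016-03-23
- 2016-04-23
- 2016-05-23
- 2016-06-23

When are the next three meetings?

2016-07-23, 2016-08-23, 2016-09-23

Each date is the 23rd; the gaps (31, 29, 31, 30, 31) track the month lengths.
The rule is the 23rd of each month.
July 2016: 2016-07-23.
August 2016: 2016-08-23.
Next: September 2016 → 2016-09-23.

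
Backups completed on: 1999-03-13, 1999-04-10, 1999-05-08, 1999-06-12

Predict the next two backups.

1999-07-10, 1999-08-14

Gaps: 28, 28, 35 days — a mix of 28 and 35. Every date is a Saturday.
Each is the 2nd Saturday of its month.
July 1999 — 2nd Saturday is 1999-07-10.
2nd Saturday of August 1999: 1999-08-14.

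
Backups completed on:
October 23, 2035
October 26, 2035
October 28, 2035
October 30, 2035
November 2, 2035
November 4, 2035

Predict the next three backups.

November 6, 2035; November 9, 2035; November 11, 2035

Every event lands on a Tuesday or Friday or Sunday (gaps cycle 3, 2, 2, 3, 2).
So the schedule is: every Tuesday, Friday and Sunday.
The following Tuesday is November 6, 2035.
The following Friday is November 9, 2035.
Next Sunday: November 11, 2035.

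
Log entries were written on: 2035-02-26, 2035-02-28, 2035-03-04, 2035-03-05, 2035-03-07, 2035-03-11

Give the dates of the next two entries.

2035-03-12, 2035-03-14

The gap pattern 2, 4, 1, 2, 4 repeats every 3 events.
These are the Mondays, Wednesdays and Sundays of each week.
Next Monday: 2035-03-12.
Next Wednesday: 2035-03-14.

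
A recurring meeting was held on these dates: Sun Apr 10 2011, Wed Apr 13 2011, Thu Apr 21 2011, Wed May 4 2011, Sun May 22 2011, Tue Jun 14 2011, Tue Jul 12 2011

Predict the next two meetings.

Sun Aug 14 2011, Wed Sep 21 2011

Intervals are 3, 8, 13, 18, 23, 28 days — an arithmetic progression with common difference 5.
Next gap: 33 days. Tue Jul 12 2011 + 33 days = Sun Aug 14 2011.
Next gap: 38 days. Sun Aug 14 2011 + 38 days = Wed Sep 21 2011.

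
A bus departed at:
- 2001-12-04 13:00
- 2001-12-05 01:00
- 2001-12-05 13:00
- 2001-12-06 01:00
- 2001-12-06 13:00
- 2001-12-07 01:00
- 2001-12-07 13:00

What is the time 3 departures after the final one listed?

The interval is a steady 12 hours (12, 12, 12, 12, 12, 12).
2001-12-07 13:00 + 12 h = 2001-12-08 01:00.
2001-12-08 01:00 + 12 h = 2001-12-08 13:00.
2001-12-08 13:00 + 12 h = 2001-12-09 01:00.

2001-12-09 01:00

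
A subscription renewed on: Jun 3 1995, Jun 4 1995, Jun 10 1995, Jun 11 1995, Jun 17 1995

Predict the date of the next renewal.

Jun 18 1995

Every event lands on a Saturday or Sunday (gaps cycle 1, 6, 1, 6).
So the schedule is: every Saturday and Sunday.
Next Sunday: Jun 18 1995.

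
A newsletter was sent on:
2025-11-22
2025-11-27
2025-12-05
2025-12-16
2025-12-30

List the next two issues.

2026-01-16, 2026-02-05

Intervals are 5, 8, 11, 14 days — an arithmetic progression with common difference 3.
Next gap: 17 days. 2025-12-30 + 17 days = 2026-01-16.
Next gap: 20 days. 2026-01-16 + 20 days = 2026-02-05.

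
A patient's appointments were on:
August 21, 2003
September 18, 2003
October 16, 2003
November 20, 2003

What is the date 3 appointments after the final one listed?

February 19, 2004

Gaps: 28, 28, 35 days — a mix of 28 and 35. Every date is a Thursday.
Each is the 3rd Thursday of its month.
3rd Thursday of December 2003: December 18, 2003.
January 2004 — 3rd Thursday is January 15, 2004.
3rd Thursday of February 2004: February 19, 2004.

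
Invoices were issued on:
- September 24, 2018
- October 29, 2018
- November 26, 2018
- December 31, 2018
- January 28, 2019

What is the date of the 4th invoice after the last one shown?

May 27, 2019

These are Mondays with 35, 28, 35, 28-day gaps.
Each is the final Monday of its month — October 29, 2018 is past the 28th, so '4th Monday' doesn't fit.
February 2019 ends with Monday February 25, 2019.
March 2019 ends with Monday March 25, 2019.
Last Monday of April 2019: April 29, 2019.
May 2019 ends with Monday May 27, 2019.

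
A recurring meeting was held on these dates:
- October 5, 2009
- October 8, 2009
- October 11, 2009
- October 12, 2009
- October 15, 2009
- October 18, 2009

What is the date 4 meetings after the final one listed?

Every event lands on a Monday or Thursday or Sunday (gaps cycle 3, 3, 1, 3, 3).
So the schedule is: every Monday, Thursday and Sunday.
Next Monday: October 19, 2009.
The following Thursday is October 22, 2009.
Next Sunday: October 25, 2009.
The following Monday is October 26, 2009.

October 26, 2009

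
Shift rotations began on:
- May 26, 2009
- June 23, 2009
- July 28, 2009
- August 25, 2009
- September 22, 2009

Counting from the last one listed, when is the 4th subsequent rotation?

All dates are Tuesdays, 28, 35, 28, 28 days apart.
Specifically, the 4th Tuesday of each month.
4th Tuesday of October 2009: October 27, 2009.
November 2009 — 4th Tuesday is November 24, 2009.
4th Tuesday of December 2009: December 22, 2009.
4th Tuesday of January 2010: January 26, 2010.

January 26, 2010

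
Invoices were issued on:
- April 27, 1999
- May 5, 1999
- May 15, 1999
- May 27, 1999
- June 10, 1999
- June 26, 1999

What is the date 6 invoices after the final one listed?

Intervals are 8, 10, 12, 14, 16 days — an arithmetic progression with common difference 2.
Next gap: 18 days. June 26, 1999 + 18 days = July 14, 1999.
Next gap: 20 days. July 14, 1999 + 20 days = August 3, 1999.
Next gap: 22 days. August 3, 1999 + 22 days = August 25, 1999.
Next gap: 24 days. August 25, 1999 + 24 days = September 18, 1999.
Next gap: 26 days. September 18, 1999 + 26 days = October 14, 1999.
Next gap: 28 days. October 14, 1999 + 28 days = November 11, 1999.

November 11, 1999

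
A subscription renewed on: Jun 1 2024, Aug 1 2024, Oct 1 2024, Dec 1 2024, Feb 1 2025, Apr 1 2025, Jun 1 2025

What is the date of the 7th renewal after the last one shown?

The day-of-month is always 1 (61, 61, 61, 62, 59, 61 days between events).
So this recurs on the 1st of every 2 months.
Next: August 2025 → Aug 1 2025.
October 2025: Oct 1 2025.
December 2025: Dec 1 2025.
February 2026: Feb 1 2026.
Next: April 2026 → Apr 1 2026.
June 2026: Jun 1 2026.
Next: August 2026 → Aug 1 2026.

Aug 1 2026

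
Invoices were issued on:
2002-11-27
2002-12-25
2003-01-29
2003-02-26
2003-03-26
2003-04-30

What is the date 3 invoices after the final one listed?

Every date is a Wednesday; gaps 28, 35, 28, 28, 35 days.
Each is the last Wednesday of its month (at least one falls on the 29th or later, ruling out '4th Wednesday').
Last Wednesday of May 2003: 2003-05-28.
Last Wednesday of June 2003: 2003-06-25.
Last Wednesday of July 2003: 2003-07-30.

2003-07-30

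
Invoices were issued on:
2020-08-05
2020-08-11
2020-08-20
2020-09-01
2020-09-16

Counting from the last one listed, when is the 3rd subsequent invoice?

Intervals are 6, 9, 12, 15 days — an arithmetic progression with common difference 3.
Next gap: 18 days. 2020-09-16 + 18 days = 2020-10-04.
Next gap: 21 days. 2020-10-04 + 21 days = 2020-10-25.
Next gap: 24 days. 2020-10-25 + 24 days = 2020-11-18.

2020-11-18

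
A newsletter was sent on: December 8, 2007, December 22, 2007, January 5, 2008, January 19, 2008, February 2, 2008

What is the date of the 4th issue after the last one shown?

Gaps between consecutive events: 14, 14, 14, 14 days — a constant 14-day interval.
February 2, 2008 + 14 days = February 16, 2008.
February 16, 2008 + 14 days = March 1, 2008.
March 1, 2008 + 14 days = March 15, 2008.
March 15, 2008 + 14 days = March 29, 2008.

March 29, 2008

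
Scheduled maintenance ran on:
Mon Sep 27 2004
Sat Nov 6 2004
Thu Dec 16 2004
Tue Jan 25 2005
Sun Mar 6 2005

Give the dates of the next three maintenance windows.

Fri Apr 15 2005, Wed May 25 2005, Mon Jul 4 2005

The spacing is 40, 40, 40, 40 days — always 40 days.
Sun Mar 6 2005 + 40 days = Fri Apr 15 2005.
Fri Apr 15 2005 + 40 days = Wed May 25 2005.
Wed May 25 2005 + 40 days = Mon Jul 4 2005.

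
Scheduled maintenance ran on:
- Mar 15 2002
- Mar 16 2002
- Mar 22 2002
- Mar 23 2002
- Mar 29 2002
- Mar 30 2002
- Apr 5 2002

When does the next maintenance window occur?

Every event lands on a Friday or Saturday (gaps cycle 1, 6, 1, 6, 1, 6).
So the schedule is: every Friday and Saturday.
Next Saturday: Apr 6 2002.

Apr 6 2002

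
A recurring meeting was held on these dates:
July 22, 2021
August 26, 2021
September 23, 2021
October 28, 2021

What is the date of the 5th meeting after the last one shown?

March 24, 2022

All dates are Thursdays, 35, 28, 35 days apart.
Specifically, the 4th Thursday of each month.
4th Thursday of November 2021: November 25, 2021.
4th Thursday of December 2021: December 23, 2021.
4th Thursday of January 2022: January 27, 2022.
February 2022 — 4th Thursday is February 24, 2022.
March 2022 — 4th Thursday is March 24, 2022.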